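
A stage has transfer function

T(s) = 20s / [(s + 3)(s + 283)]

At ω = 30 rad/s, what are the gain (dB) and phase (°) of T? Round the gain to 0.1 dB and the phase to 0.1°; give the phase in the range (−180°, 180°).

At s = jω = j30:
zero at origin: s = j30 → |·| = 30, ∠ = 90.00°
pole (s+3): 3 + j30 → |·| = √(3²+30²) = √909 ≈ 30.15, ∠ = arctan(30/3) ≈ 84.29°
pole (s+283): 283 + j30 → |·| = √(283²+30²) = √80989 ≈ 284.59, ∠ = arctan(30/283) ≈ 6.05°
|T| = 20 · 30 / 8580.4 ≈ 0.069927
Gain = 20 log₁₀(0.069927) ≈ -23.11 dB
∠T = 90.00° − 90.34° = -0.34°

-23.1 dB, -0.3°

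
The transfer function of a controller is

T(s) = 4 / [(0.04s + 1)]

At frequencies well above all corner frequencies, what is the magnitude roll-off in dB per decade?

Each pole contributes −20 dB/decade at high frequency; each zero contributes +20 dB/decade.
Net: 0 zero(s) − 1 pole(s) → -20 dB/decade.

-20 dB/decade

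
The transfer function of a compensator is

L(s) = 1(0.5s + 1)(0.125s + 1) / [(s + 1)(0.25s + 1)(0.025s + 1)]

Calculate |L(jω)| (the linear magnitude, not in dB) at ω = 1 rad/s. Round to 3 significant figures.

0.773

At ω = 1 rad/s:
zero (1 + j1·0.5) = 1 + j0.5 → |·| ≈ 1.118, ∠ ≈ 26.57°
zero (1 + j1·0.125) = 1 + j0.125 → |·| ≈ 1.0078, ∠ ≈ 7.13°
pole (1 + j1·1) = 1 + j1 → |·| ≈ 1.4142, ∠ ≈ 45.00°
pole (1 + j1·0.25) = 1 + j0.25 → |·| ≈ 1.0308, ∠ ≈ 14.04°
pole (1 + j1·0.025) = 1 + j0.025 → |·| ≈ 1.0003, ∠ ≈ 1.43°
|L| = 1 · 1.118 · 1.0078 / (1.4142 · 1.0308 · 1.0003) ≈ 0.77268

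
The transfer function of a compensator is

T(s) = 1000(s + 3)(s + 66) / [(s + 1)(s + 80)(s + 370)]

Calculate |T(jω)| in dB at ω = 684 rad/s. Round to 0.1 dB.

2.2 dB

At s = jω = j684:
zero (s+3): 3 + j684 → |·| = √(3²+684²) = √467865 ≈ 684.01, ∠ = arctan(684/3) ≈ 89.75°
zero (s+66): 66 + j684 → |·| = √(66²+684²) = √472212 ≈ 687.18, ∠ = arctan(684/66) ≈ 84.49°
pole (s+1): 1 + j684 → |·| = √(1²+684²) = √467857 ≈ 684, ∠ = arctan(684/1) ≈ 89.92°
pole (s+80): 80 + j684 → |·| = √(80²+684²) = √474256 ≈ 688.66, ∠ = arctan(684/80) ≈ 83.33°
pole (s+370): 370 + j684 → |·| = √(370²+684²) = √604756 ≈ 777.66, ∠ = arctan(684/370) ≈ 61.59°
|T| = 1000 · 4.7004e+05 / 3.6631e+08 ≈ 1.2832
Gain = 20 log₁₀(1.2832) ≈ 2.17 dB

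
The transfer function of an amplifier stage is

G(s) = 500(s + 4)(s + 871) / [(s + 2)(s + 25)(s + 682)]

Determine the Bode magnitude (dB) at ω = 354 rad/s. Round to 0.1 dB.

4.7 dB

At s = jω = j354:
zero (s+4): 4 + j354 → |·| = √(4²+354²) = √125332 ≈ 354.02, ∠ = arctan(354/4) ≈ 89.35°
zero (s+871): 871 + j354 → |·| = √(871²+354²) = √883957 ≈ 940.19, ∠ = arctan(354/871) ≈ 22.12°
pole (s+2): 2 + j354 → |·| = √(2²+354²) = √125320 ≈ 354.01, ∠ = arctan(354/2) ≈ 89.68°
pole (s+25): 25 + j354 → |·| = √(25²+354²) = √125941 ≈ 354.88, ∠ = arctan(354/25) ≈ 85.96°
pole (s+682): 682 + j354 → |·| = √(682²+354²) = √590440 ≈ 768.4, ∠ = arctan(354/682) ≈ 27.43°
|G| = 500 · 3.3285e+05 / 9.6535e+07 ≈ 1.724
Gain = 20 log₁₀(1.724) ≈ 4.73 dB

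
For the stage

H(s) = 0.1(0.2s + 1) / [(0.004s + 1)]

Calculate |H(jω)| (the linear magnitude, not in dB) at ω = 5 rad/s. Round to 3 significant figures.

At ω = 5 rad/s:
zero (1 + j5·0.2) = 1 + j1 → |·| ≈ 1.4142, ∠ ≈ 45.00°
pole (1 + j5·0.004) = 1 + j0.02 → |·| ≈ 1.0002, ∠ ≈ 1.15°
|H| = 0.1 · 1.4142 / (1.0002) ≈ 0.14139

0.141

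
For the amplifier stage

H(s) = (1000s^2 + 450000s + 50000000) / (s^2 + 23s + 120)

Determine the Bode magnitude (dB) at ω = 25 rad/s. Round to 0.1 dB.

96.4 dB

Substitute s = j25:
Numerator: 1000(j25)^2 + 450000(j25) + 50000000 = 49375000 + j11250000
Denominator: (j25)^2 + 23(j25) + 120 = -505 + j575
|N| = √(49375000² + 11250000²) ≈ 5.064e+07, ∠N ≈ 12.84°
|D| = √(505² + 575²) ≈ 765.28, ∠D ≈ 131.29°
|H| = 5.064e+07 / 765.28 ≈ 66172
Gain = 20 log₁₀(66172) ≈ 96.41 dB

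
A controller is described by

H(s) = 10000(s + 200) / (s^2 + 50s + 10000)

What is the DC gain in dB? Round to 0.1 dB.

46.0 dB

H(0) = 10000·200 / 10000 = 200
20 log₁₀(200) ≈ 46.02 dB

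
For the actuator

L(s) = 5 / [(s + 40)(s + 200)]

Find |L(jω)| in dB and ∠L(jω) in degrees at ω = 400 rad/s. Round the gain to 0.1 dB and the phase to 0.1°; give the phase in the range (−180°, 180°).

At s = jω = j400:
pole (s+40): 40 + j400 → |·| = √(40²+400²) = √161600 ≈ 402, ∠ = arctan(400/40) ≈ 84.29°
pole (s+200): 200 + j400 → |·| = √(200²+400²) = √200000 ≈ 447.21, ∠ = arctan(400/200) ≈ 63.43°
|L| = 5 / 1.7978e+05 ≈ 2.7812e-05
Gain = 20 log₁₀(2.7812e-05) ≈ -91.12 dB
∠L = 0.00° − 147.72° = -147.72°

-91.1 dB, -147.7°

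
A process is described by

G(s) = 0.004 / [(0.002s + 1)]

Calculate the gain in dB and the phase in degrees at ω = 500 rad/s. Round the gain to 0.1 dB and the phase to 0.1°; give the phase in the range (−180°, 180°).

At ω = 500 rad/s:
pole (1 + j500·0.002) = 1 + j1 → |·| ≈ 1.4142, ∠ ≈ 45.00°
|G| = 0.004 · 1 / (1.4142) ≈ 0.0028285
Gain = 20 log₁₀(0.0028285) ≈ -50.97 dB
∠G = (0°) − (45.00°) = -45.00°

-51.0 dB, -45.0°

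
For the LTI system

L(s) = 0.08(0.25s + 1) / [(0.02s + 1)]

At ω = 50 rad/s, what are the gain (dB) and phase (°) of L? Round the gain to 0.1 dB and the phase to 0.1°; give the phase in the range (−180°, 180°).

-3.0 dB, 40.4°

At ω = 50 rad/s:
zero (1 + j50·0.25) = 1 + j12.5 → |·| ≈ 12.54, ∠ ≈ 85.43°
pole (1 + j50·0.02) = 1 + j1 → |·| ≈ 1.4142, ∠ ≈ 45.00°
|L| = 0.08 · 12.54 / (1.4142) ≈ 0.70938
Gain = 20 log₁₀(0.70938) ≈ -2.98 dB
∠L = (85.43°) − (45.00°) = 40.43°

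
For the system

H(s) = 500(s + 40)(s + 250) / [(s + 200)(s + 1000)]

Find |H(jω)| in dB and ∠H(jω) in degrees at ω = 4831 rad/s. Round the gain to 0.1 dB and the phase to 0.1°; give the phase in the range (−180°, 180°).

53.8 dB, 10.6°

At s = jω = j4831:
zero (s+40): 40 + j4831 → |·| = √(40²+4831²) = √23340161 ≈ 4831.2, ∠ = arctan(4831/40) ≈ 89.53°
zero (s+250): 250 + j4831 → |·| = √(250²+4831²) = √23401061 ≈ 4837.5, ∠ = arctan(4831/250) ≈ 87.04°
pole (s+200): 200 + j4831 → |·| = √(200²+4831²) = √23378561 ≈ 4835.1, ∠ = arctan(4831/200) ≈ 87.63°
pole (s+1000): 1000 + j4831 → |·| = √(1000²+4831²) = √24338561 ≈ 4933.4, ∠ = arctan(4831/1000) ≈ 78.31°
|H| = 500 · 2.3371e+07 / 2.3853e+07 ≈ 489.9
Gain = 20 log₁₀(489.9) ≈ 53.80 dB
∠H = 176.57° − 165.94° = 10.63°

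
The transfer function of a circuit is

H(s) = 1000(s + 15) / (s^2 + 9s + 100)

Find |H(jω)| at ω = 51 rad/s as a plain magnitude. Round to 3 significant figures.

20.9

At s = jω = j51:
zero (s+15): 15 + j51 → |·| = √(15²+51²) = √2826 ≈ 53.16, ∠ = arctan(51/15) ≈ 73.61°
quadratic: (j51)² + 9·j51 + 100 = -2501 + j459 → |·| ≈ 2542.8, ∠ ≈ 169.60°
|H| = 1000 · 53.16 / 2542.8 ≈ 20.906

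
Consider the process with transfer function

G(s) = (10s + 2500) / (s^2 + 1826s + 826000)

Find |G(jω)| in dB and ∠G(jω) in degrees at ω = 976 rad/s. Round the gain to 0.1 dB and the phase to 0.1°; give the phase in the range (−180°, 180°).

Substitute s = j976:
Numerator: 10(j976) + 2500 = 2500 + j9760
Denominator: (j976)^2 + 1826(j976) + 826000 = -126576 + j1782176
|N| = √(2500² + 9760²) ≈ 10075, ∠N ≈ 75.63°
|D| = √(126576² + 1782176²) ≈ 1.7867e+06, ∠D ≈ 94.06°
|G| = 10075 / 1.7867e+06 ≈ 0.0056389
Gain = 20 log₁₀(0.0056389) ≈ -44.98 dB
∠G = 75.63° − 94.06° = -18.43°

-45.0 dB, -18.4°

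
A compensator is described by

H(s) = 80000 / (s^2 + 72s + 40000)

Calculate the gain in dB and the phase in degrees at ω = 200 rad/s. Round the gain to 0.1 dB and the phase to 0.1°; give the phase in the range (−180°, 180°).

14.9 dB, -90.0°

At s = jω = j200:
quadratic: (j200)² + 72·j200 + 40000 = 0 + j14400 → |·| ≈ 14400, ∠ ≈ 90.00°
|H| = 80000 / 14400 ≈ 5.5556
Gain = 20 log₁₀(5.5556) ≈ 14.89 dB
∠H = 0.00° − 90.00° = -90.00°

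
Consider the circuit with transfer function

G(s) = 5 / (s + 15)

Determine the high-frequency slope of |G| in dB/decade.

-20 dB/decade

Each pole contributes −20 dB/decade at high frequency; each zero contributes +20 dB/decade.
Net: 0 zero(s) − 1 pole(s) → -20 dB/decade.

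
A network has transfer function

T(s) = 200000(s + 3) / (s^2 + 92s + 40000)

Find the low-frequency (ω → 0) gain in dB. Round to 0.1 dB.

23.5 dB

T(0) = 200000·3 / 40000 = 15
20 log₁₀(15) ≈ 23.52 dB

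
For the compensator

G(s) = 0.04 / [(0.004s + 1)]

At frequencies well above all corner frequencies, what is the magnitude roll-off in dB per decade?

Each pole contributes −20 dB/decade at high frequency; each zero contributes +20 dB/decade.
Net: 0 zero(s) − 1 pole(s) → -20 dB/decade.

-20 dB/decade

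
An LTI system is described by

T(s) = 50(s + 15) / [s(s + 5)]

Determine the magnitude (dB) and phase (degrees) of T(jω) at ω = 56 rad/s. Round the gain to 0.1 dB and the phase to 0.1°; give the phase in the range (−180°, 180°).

At s = jω = j56:
zero (s+15): 15 + j56 → |·| = √(15²+56²) = √3361 ≈ 57.974, ∠ = arctan(56/15) ≈ 75.00°
pole (s+5): 5 + j56 → |·| = √(5²+56²) = √3161 ≈ 56.223, ∠ = arctan(56/5) ≈ 84.90°
pole at origin: |s| = 56, ∠ = 90.00° (in denominator)
|T| = 50 · 57.974 / 3148.5 ≈ 0.92066
Gain = 20 log₁₀(0.92066) ≈ -0.72 dB
∠T = 75.00° − 174.90° = -99.90°

-0.7 dB, -99.9°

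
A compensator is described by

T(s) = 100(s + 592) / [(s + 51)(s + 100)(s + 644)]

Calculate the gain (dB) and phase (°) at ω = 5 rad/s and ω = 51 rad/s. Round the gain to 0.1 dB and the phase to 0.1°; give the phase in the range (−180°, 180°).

ω = 5: -34.9 dB, -8.4°; ω = 51: -38.9 dB, -71.6°

At s = jω = j5:
zero (s+592): 592 + j5 → |·| = √(592²+5²) = √350489 ≈ 592.02, ∠ = arctan(5/592) ≈ 0.48°
pole (s+51): 51 + j5 → |·| = √(51²+5²) = √2626 ≈ 51.245, ∠ = arctan(5/51) ≈ 5.60°
pole (s+100): 100 + j5 → |·| = √(100²+5²) = √10025 ≈ 100.12, ∠ = arctan(5/100) ≈ 2.86°
pole (s+644): 644 + j5 → |·| = √(644²+5²) = √414761 ≈ 644.02, ∠ = arctan(5/644) ≈ 0.44°
|T| = 100 · 592.02 / 3.3042e+06 ≈ 0.017917
Gain = 20 log₁₀(0.017917) ≈ -34.93 dB
∠T = 0.48° − 8.90° = -8.42°

At s = jω = j51:
zero (s+592): 592 + j51 → |·| = √(592²+51²) = √353065 ≈ 594.19, ∠ = arctan(51/592) ≈ 4.92°
pole (s+51): 51 + j51 → |·| = √(51²+51²) = √5202 ≈ 72.125, ∠ = arctan(51/51) ≈ 45.00°
pole (s+100): 100 + j51 → |·| = √(100²+51²) = √12601 ≈ 112.25, ∠ = arctan(51/100) ≈ 27.02°
pole (s+644): 644 + j51 → |·| = √(644²+51²) = √417337 ≈ 646.02, ∠ = arctan(51/644) ≈ 4.53°
|T| = 100 · 594.19 / 5.2302e+06 ≈ 0.011361
Gain = 20 log₁₀(0.011361) ≈ -38.89 dB
∠T = 4.92° − 76.55° = -71.63°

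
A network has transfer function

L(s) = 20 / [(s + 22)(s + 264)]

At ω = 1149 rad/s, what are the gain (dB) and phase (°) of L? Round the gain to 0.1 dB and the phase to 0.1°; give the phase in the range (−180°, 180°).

-96.6 dB, -166.0°

At s = jω = j1149:
pole (s+22): 22 + j1149 → |·| = √(22²+1149²) = √1320685 ≈ 1149.2, ∠ = arctan(1149/22) ≈ 88.90°
pole (s+264): 264 + j1149 → |·| = √(264²+1149²) = √1389897 ≈ 1178.9, ∠ = arctan(1149/264) ≈ 77.06°
|L| = 20 / 1.3548e+06 ≈ 1.4762e-05
Gain = 20 log₁₀(1.4762e-05) ≈ -96.62 dB
∠L = 0.00° − 165.96° = -165.96°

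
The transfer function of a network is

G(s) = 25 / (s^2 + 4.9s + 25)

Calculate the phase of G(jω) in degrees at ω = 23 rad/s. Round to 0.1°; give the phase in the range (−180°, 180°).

-167.4°

At s = jω = j23:
quadratic: (j23)² + 4.9·j23 + 25 = -504 + j112.7 → |·| ≈ 516.45, ∠ ≈ 167.40°
∠G = 0.00° − 167.40° = -167.40°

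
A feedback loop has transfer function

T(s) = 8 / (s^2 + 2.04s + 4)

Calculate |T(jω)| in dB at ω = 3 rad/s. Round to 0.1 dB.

At s = jω = j3:
quadratic: (j3)² + 2.04·j3 + 4 = -5 + j6.12 → |·| ≈ 7.9028, ∠ ≈ 129.25°
|T| = 8 / 7.9028 ≈ 1.0123
Gain = 20 log₁₀(1.0123) ≈ 0.11 dB

0.1 dB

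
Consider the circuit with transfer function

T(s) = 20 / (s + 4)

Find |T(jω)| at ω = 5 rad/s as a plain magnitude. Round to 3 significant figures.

At s = jω = j5:
pole (s+4): 4 + j5 → |·| = √(4²+5²) = √41 ≈ 6.4031, ∠ = arctan(5/4) ≈ 51.34°
|T| = 20 / 6.4031 ≈ 3.1235

3.12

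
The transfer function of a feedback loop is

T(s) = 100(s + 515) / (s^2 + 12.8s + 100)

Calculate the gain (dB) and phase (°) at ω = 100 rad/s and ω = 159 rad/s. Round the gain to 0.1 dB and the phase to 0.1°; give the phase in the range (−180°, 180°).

ω = 100: 14.4 dB, -161.6°; ω = 159: 6.6 dB, -158.2°

At s = jω = j100:
zero (s+515): 515 + j100 → |·| = √(515²+100²) = √275225 ≈ 524.62, ∠ = arctan(100/515) ≈ 10.99°
quadratic: (j100)² + 12.8·j100 + 100 = -9900 + j1280 → |·| ≈ 9982.4, ∠ ≈ 172.63°
|T| = 100 · 524.62 / 9982.4 ≈ 5.2554
Gain = 20 log₁₀(5.2554) ≈ 14.41 dB
∠T = 10.99° − 172.63° = -161.64°

At s = jω = j159:
zero (s+515): 515 + j159 → |·| = √(515²+159²) = √290506 ≈ 538.99, ∠ = arctan(159/515) ≈ 17.16°
quadratic: (j159)² + 12.8·j159 + 100 = -25181 + j2035.2 → |·| ≈ 25263, ∠ ≈ 175.38°
|T| = 100 · 538.99 / 25263 ≈ 2.1335
Gain = 20 log₁₀(2.1335) ≈ 6.58 dB
∠T = 17.16° − 175.38° = -158.22°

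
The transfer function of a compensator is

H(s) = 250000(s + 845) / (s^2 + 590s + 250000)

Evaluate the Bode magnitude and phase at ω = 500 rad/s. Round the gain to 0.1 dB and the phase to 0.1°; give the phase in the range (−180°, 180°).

At s = jω = j500:
zero (s+845): 845 + j500 → |·| = √(845²+500²) = √964025 ≈ 981.85, ∠ = arctan(500/845) ≈ 30.61°
quadratic: (j500)² + 590·j500 + 250000 = 0 + j295000 → |·| ≈ 2.95e+05, ∠ ≈ 90.00°
|H| = 250000 · 981.85 / 2.95e+05 ≈ 832.08
Gain = 20 log₁₀(832.08) ≈ 58.40 dB
∠H = 30.61° − 90.00° = -59.39°

58.4 dB, -59.4°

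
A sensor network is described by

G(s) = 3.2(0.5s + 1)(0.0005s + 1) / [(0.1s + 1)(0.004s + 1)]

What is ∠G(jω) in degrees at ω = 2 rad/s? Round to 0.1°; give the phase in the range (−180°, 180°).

At ω = 2 rad/s:
zero (1 + j2·0.5) = 1 + j1 → |·| ≈ 1.4142, ∠ ≈ 45.00°
zero (1 + j2·0.0005) = 1 + j0.001 → |·| ≈ 1, ∠ ≈ 0.06°
pole (1 + j2·0.1) = 1 + j0.2 → |·| ≈ 1.0198, ∠ ≈ 11.31°
pole (1 + j2·0.004) = 1 + j0.008 → |·| ≈ 1, ∠ ≈ 0.46°
∠G = (45.00° + 0.06°) − (11.31° + 0.46°) = 33.29°

33.3°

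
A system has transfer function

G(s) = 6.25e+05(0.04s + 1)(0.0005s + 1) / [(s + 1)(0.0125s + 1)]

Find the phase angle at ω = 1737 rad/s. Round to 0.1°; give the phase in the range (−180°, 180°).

At ω = 1737 rad/s:
zero (1 + j1737·0.04) = 1 + j69.48 → |·| ≈ 69.487, ∠ ≈ 89.18°
zero (1 + j1737·0.0005) = 1 + j0.8685 → |·| ≈ 1.3245, ∠ ≈ 40.97°
pole (1 + j1737·1) = 1 + j1737 → |·| ≈ 1737, ∠ ≈ 89.97°
pole (1 + j1737·0.0125) = 1 + j21.7125 → |·| ≈ 21.736, ∠ ≈ 87.36°
∠G = (89.18° + 40.97°) − (89.97° + 87.36°) = -47.18°

-47.2°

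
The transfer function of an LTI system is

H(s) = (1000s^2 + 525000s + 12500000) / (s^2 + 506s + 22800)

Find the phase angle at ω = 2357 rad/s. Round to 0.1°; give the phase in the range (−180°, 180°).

Substitute s = j2357:
Numerator: 1000(j2357)^2 + 525000(j2357) + 12500000 = -5542949000 + j1237425000
Denominator: (j2357)^2 + 506(j2357) + 22800 = -5532649 + j1192642
|N| = √(5542949000² + 1237425000²) ≈ 5.6794e+09, ∠N ≈ 167.42°
|D| = √(5532649² + 1192642²) ≈ 5.6597e+06, ∠D ≈ 167.84°
∠H = 167.42° − 167.84° = -0.42°

-0.4°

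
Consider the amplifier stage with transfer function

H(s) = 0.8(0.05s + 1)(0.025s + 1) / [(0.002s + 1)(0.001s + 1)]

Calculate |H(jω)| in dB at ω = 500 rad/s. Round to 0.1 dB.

44.0 dB

At ω = 500 rad/s:
zero (1 + j500·0.05) = 1 + j25 → |·| ≈ 25.02, ∠ ≈ 87.71°
zero (1 + j500·0.025) = 1 + j12.5 → |·| ≈ 12.54, ∠ ≈ 85.43°
pole (1 + j500·0.002) = 1 + j1 → |·| ≈ 1.4142, ∠ ≈ 45.00°
pole (1 + j500·0.001) = 1 + j0.5 → |·| ≈ 1.118, ∠ ≈ 26.57°
|H| = 0.8 · 25.02 · 12.54 / (1.4142 · 1.118) ≈ 158.75
Gain = 20 log₁₀(158.75) ≈ 44.01 dB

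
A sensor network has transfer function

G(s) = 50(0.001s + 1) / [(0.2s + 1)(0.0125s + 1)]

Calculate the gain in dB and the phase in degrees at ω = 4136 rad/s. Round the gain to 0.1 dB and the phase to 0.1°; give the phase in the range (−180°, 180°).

-46.1 dB, -102.4°

At ω = 4136 rad/s:
zero (1 + j4136·0.001) = 1 + j4.136 → |·| ≈ 4.2552, ∠ ≈ 76.41°
pole (1 + j4136·0.2) = 1 + j827.2 → |·| ≈ 827.2, ∠ ≈ 89.93°
pole (1 + j4136·0.0125) = 1 + j51.7 → |·| ≈ 51.71, ∠ ≈ 88.89°
|G| = 50 · 4.2552 / (827.2 · 51.71) ≈ 0.004974
Gain = 20 log₁₀(0.004974) ≈ -46.07 dB
∠G = (76.41°) − (89.93° + 88.89°) = -102.41°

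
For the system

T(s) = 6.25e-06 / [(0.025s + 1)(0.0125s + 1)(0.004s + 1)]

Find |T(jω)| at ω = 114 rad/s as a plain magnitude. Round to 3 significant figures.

At ω = 114 rad/s:
pole (1 + j114·0.025) = 1 + j2.85 → |·| ≈ 3.0203, ∠ ≈ 70.67°
pole (1 + j114·0.0125) = 1 + j1.425 → |·| ≈ 1.7409, ∠ ≈ 54.94°
pole (1 + j114·0.004) = 1 + j0.456 → |·| ≈ 1.0991, ∠ ≈ 24.51°
|T| = 6.25e-06 · 1 / (3.0203 · 1.7409 · 1.0991) ≈ 1.0815e-06

1.08e-06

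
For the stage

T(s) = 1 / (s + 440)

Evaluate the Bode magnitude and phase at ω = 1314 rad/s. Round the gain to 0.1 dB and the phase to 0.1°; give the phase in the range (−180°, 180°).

At s = jω = j1314:
pole (s+440): 440 + j1314 → |·| = √(440²+1314²) = √1920196 ≈ 1385.7, ∠ = arctan(1314/440) ≈ 71.49°
|T| = 1 / 1385.7 ≈ 0.00072166
Gain = 20 log₁₀(0.00072166) ≈ -62.83 dB
∠T = 0.00° − 71.49° = -71.49°

-62.8 dB, -71.5°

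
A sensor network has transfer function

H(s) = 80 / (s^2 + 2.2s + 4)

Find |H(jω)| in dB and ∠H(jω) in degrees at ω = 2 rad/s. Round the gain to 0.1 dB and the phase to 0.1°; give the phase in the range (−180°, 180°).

25.2 dB, -90.0°

At s = jω = j2:
quadratic: (j2)² + 2.2·j2 + 4 = 0 + j4.4 → |·| ≈ 4.4, ∠ ≈ 90.00°
|H| = 80 / 4.4 ≈ 18.182
Gain = 20 log₁₀(18.182) ≈ 25.19 dB
∠H = 0.00° − 90.00° = -90.00°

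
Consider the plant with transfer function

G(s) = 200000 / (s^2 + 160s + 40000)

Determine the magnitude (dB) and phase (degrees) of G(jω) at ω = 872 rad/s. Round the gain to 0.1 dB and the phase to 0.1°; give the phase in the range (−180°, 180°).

At s = jω = j872:
quadratic: (j872)² + 160·j872 + 40000 = -720384 + j139520 → |·| ≈ 7.3377e+05, ∠ ≈ 169.04°
|G| = 200000 / 7.3377e+05 ≈ 0.27256
Gain = 20 log₁₀(0.27256) ≈ -11.29 dB
∠G = 0.00° − 169.04° = -169.04°

-11.3 dB, -169.0°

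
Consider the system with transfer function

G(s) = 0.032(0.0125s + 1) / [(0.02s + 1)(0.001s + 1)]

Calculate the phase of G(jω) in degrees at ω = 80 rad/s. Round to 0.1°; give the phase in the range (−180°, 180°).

-17.6°

At ω = 80 rad/s:
zero (1 + j80·0.0125) = 1 + j1 → |·| ≈ 1.4142, ∠ ≈ 45.00°
pole (1 + j80·0.02) = 1 + j1.6 → |·| ≈ 1.8868, ∠ ≈ 57.99°
pole (1 + j80·0.001) = 1 + j0.08 → |·| ≈ 1.0032, ∠ ≈ 4.57°
∠G = (45.00°) − (57.99° + 4.57°) = -17.56°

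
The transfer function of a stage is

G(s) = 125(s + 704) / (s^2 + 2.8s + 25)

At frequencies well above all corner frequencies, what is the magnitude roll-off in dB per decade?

-20 dB/decade

Each pole contributes −20 dB/decade at high frequency; each zero contributes +20 dB/decade.
Net: 1 zero(s) − 2 pole(s) → -20 dB/decade.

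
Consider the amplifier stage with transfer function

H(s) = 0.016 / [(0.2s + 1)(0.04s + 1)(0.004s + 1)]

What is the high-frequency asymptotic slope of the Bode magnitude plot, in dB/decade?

-60 dB/decade

Each pole contributes −20 dB/decade at high frequency; each zero contributes +20 dB/decade.
Net: 0 zero(s) − 3 pole(s) → -60 dB/decade.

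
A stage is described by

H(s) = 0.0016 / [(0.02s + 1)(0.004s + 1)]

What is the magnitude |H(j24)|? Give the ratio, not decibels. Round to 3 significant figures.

0.00144

At ω = 24 rad/s:
pole (1 + j24·0.02) = 1 + j0.48 → |·| ≈ 1.1092, ∠ ≈ 25.64°
pole (1 + j24·0.004) = 1 + j0.096 → |·| ≈ 1.0046, ∠ ≈ 5.48°
|H| = 0.0016 · 1 / (1.1092 · 1.0046) ≈ 0.0014359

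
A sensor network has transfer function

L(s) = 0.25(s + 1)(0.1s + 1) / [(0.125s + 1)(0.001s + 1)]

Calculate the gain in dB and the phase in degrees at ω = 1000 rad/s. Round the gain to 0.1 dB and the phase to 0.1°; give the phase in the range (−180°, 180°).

43.0 dB, 44.8°

At ω = 1000 rad/s:
zero (1 + j1000·1) = 1 + j1000 → |·| ≈ 1000, ∠ ≈ 89.94°
zero (1 + j1000·0.1) = 1 + j100 → |·| ≈ 100, ∠ ≈ 89.43°
pole (1 + j1000·0.125) = 1 + j125 → |·| ≈ 125, ∠ ≈ 89.54°
pole (1 + j1000·0.001) = 1 + j1 → |·| ≈ 1.4142, ∠ ≈ 45.00°
|L| = 0.25 · 1000 · 100 / (125 · 1.4142) ≈ 141.42
Gain = 20 log₁₀(141.42) ≈ 43.01 dB
∠L = (89.94° + 89.43°) − (89.54° + 45.00°) = 44.83°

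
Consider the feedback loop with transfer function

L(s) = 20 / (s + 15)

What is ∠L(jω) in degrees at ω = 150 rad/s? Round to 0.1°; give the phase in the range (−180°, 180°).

At s = jω = j150:
pole (s+15): 15 + j150 → |·| = √(15²+150²) = √22725 ≈ 150.75, ∠ = arctan(150/15) ≈ 84.29°
∠L = 0.00° − 84.29° = -84.29°

-84.3°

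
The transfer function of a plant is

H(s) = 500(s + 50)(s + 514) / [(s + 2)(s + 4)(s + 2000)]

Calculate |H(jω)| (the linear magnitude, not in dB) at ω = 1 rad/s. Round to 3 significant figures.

697

At s = jω = j1:
zero (s+50): 50 + j1 → |·| = √(50²+1²) = √2501 ≈ 50.01, ∠ = arctan(1/50) ≈ 1.15°
zero (s+514): 514 + j1 → |·| = √(514²+1²) = √264197 ≈ 514, ∠ = arctan(1/514) ≈ 0.11°
pole (s+2): 2 + j1 → |·| = √(2²+1²) = √5 ≈ 2.2361, ∠ = arctan(1/2) ≈ 26.57°
pole (s+4): 4 + j1 → |·| = √(4²+1²) = √17 ≈ 4.1231, ∠ = arctan(1/4) ≈ 14.04°
pole (s+2000): 2000 + j1 → |·| = √(2000²+1²) = √4000001 ≈ 2000, ∠ = arctan(1/2000) ≈ 0.03°
|H| = 500 · 25705 / 18439 ≈ 697.03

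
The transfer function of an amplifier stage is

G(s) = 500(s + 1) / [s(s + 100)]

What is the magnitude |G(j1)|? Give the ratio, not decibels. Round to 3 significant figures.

7.07

At s = jω = j1:
zero (s+1): 1 + j1 → |·| = √(1²+1²) = √2 ≈ 1.4142, ∠ = arctan(1/1) ≈ 45.00°
pole (s+100): 100 + j1 → |·| = √(100²+1²) = √10001 ≈ 100, ∠ = arctan(1/100) ≈ 0.57°
pole at origin: |s| = 1, ∠ = 90.00° (in denominator)
|G| = 500 · 1.4142 / 100 ≈ 7.071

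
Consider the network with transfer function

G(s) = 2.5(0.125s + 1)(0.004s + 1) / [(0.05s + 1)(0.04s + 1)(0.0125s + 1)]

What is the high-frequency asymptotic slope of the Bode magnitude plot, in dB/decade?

Each pole contributes −20 dB/decade at high frequency; each zero contributes +20 dB/decade.
Net: 2 zero(s) − 3 pole(s) → -20 dB/decade.

-20 dB/decade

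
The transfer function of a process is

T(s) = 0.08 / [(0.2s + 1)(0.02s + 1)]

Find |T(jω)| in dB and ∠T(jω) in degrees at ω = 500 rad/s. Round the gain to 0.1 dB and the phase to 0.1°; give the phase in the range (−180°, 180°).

-82.0 dB, -173.7°

At ω = 500 rad/s:
pole (1 + j500·0.2) = 1 + j100 → |·| ≈ 100, ∠ ≈ 89.43°
pole (1 + j500·0.02) = 1 + j10 → |·| ≈ 10.05, ∠ ≈ 84.29°
|T| = 0.08 · 1 / (100 · 10.05) ≈ 7.9602e-05
Gain = 20 log₁₀(7.9602e-05) ≈ -81.98 dB
∠T = (0°) − (89.43° + 84.29°) = -173.72°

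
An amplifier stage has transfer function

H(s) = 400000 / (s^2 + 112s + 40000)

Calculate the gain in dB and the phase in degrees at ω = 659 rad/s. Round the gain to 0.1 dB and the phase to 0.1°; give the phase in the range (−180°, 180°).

At s = jω = j659:
quadratic: (j659)² + 112·j659 + 40000 = -394281 + j73808 → |·| ≈ 4.0113e+05, ∠ ≈ 169.40°
|H| = 400000 / 4.0113e+05 ≈ 0.99718
Gain = 20 log₁₀(0.99718) ≈ -0.02 dB
∠H = 0.00° − 169.40° = -169.40°

-0.0 dB, -169.4°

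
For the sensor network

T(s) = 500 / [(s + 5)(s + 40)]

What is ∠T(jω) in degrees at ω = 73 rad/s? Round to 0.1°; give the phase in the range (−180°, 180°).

-147.4°

At s = jω = j73:
pole (s+5): 5 + j73 → |·| = √(5²+73²) = √5354 ≈ 73.171, ∠ = arctan(73/5) ≈ 86.08°
pole (s+40): 40 + j73 → |·| = √(40²+73²) = √6929 ≈ 83.241, ∠ = arctan(73/40) ≈ 61.28°
∠T = 0.00° − 147.36° = -147.36°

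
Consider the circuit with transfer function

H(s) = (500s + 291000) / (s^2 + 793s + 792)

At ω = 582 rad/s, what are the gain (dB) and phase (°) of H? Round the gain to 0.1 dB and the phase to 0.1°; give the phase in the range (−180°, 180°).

Substitute s = j582:
Numerator: 500(j582) + 291000 = 291000 + j291000
Denominator: (j582)^2 + 793(j582) + 792 = -337932 + j461526
|N| = √(291000² + 291000²) ≈ 4.1154e+05, ∠N ≈ 45.00°
|D| = √(337932² + 461526²) ≈ 5.7202e+05, ∠D ≈ 126.21°
|H| = 4.1154e+05 / 5.7202e+05 ≈ 0.71945
Gain = 20 log₁₀(0.71945) ≈ -2.86 dB
∠H = 45.00° − 126.21° = -81.21°

-2.9 dB, -81.2°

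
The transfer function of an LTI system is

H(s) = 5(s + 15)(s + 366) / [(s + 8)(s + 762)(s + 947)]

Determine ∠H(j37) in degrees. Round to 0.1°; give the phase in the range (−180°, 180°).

At s = jω = j37:
zero (s+15): 15 + j37 → |·| = √(15²+37²) = √1594 ≈ 39.925, ∠ = arctan(37/15) ≈ 67.93°
zero (s+366): 366 + j37 → |·| = √(366²+37²) = √135325 ≈ 367.87, ∠ = arctan(37/366) ≈ 5.77°
pole (s+8): 8 + j37 → |·| = √(8²+37²) = √1433 ≈ 37.855, ∠ = arctan(37/8) ≈ 77.80°
pole (s+762): 762 + j37 → |·| = √(762²+37²) = √582013 ≈ 762.9, ∠ = arctan(37/762) ≈ 2.78°
pole (s+947): 947 + j37 → |·| = √(947²+37²) = √898178 ≈ 947.72, ∠ = arctan(37/947) ≈ 2.24°
∠H = 73.70° − 82.82° = -9.12°

-9.1°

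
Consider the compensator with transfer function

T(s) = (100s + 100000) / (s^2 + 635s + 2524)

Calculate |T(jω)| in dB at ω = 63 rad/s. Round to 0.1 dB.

8.0 dB

Substitute s = j63:
Numerator: 100(j63) + 100000 = 100000 + j6300
Denominator: (j63)^2 + 635(j63) + 2524 = -1445 + j40005
|N| = √(100000² + 6300²) ≈ 1.002e+05, ∠N ≈ 3.60°
|D| = √(1445² + 40005²) ≈ 40031, ∠D ≈ 92.07°
|T| = 1.002e+05 / 40031 ≈ 2.5031
Gain = 20 log₁₀(2.5031) ≈ 7.97 dB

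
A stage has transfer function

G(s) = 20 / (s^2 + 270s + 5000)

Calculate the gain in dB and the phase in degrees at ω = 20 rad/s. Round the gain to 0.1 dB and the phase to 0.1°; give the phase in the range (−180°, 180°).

-51.0 dB, -49.6°

Substitute s = j20:
Numerator: 20 = 20 + j0
Denominator: (j20)^2 + 270(j20) + 5000 = 4600 + j5400
|N| = √(20² + 0²) ≈ 20, ∠N ≈ 0.00°
|D| = √(4600² + 5400²) ≈ 7093.7, ∠D ≈ 49.57°
|G| = 20 / 7093.7 ≈ 0.0028194
Gain = 20 log₁₀(0.0028194) ≈ -51.00 dB
∠G = 0.00° − 49.57° = -49.57°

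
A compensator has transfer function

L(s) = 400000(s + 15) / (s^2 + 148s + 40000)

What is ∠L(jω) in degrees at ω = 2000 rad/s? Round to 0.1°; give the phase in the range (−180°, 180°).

-86.2°

At s = jω = j2000:
zero (s+15): 15 + j2000 → |·| = √(15²+2000²) = √4000225 ≈ 2000.1, ∠ = arctan(2000/15) ≈ 89.57°
quadratic: (j2000)² + 148·j2000 + 40000 = -3960000 + j296000 → |·| ≈ 3.971e+06, ∠ ≈ 175.73°
∠L = 89.57° − 175.73° = -86.16°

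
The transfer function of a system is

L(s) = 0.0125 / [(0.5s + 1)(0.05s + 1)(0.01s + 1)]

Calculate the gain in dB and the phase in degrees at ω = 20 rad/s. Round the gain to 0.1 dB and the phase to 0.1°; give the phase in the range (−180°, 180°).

-61.3 dB, -140.6°

At ω = 20 rad/s:
pole (1 + j20·0.5) = 1 + j10 → |·| ≈ 10.05, ∠ ≈ 84.29°
pole (1 + j20·0.05) = 1 + j1 → |·| ≈ 1.4142, ∠ ≈ 45.00°
pole (1 + j20·0.01) = 1 + j0.2 → |·| ≈ 1.0198, ∠ ≈ 11.31°
|L| = 0.0125 · 1 / (10.05 · 1.4142 · 1.0198) ≈ 0.00086242
Gain = 20 log₁₀(0.00086242) ≈ -61.29 dB
∠L = (0°) − (84.29° + 45.00° + 11.31°) = -140.60°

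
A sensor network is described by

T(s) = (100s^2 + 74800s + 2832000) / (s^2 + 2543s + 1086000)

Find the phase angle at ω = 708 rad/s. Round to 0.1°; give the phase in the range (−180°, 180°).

Substitute s = j708:
Numerator: 100(j708)^2 + 74800(j708) + 2832000 = -47294400 + j52958400
Denominator: (j708)^2 + 2543(j708) + 1086000 = 584736 + j1800444
|N| = √(47294400² + 52958400²) ≈ 7.1002e+07, ∠N ≈ 131.77°
|D| = √(584736² + 1800444²) ≈ 1.893e+06, ∠D ≈ 72.01°
∠T = 131.77° − 72.01° = 59.76°

59.8°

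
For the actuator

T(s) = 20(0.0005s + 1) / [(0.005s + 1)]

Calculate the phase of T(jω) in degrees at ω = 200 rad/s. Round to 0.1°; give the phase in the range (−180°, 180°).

At ω = 200 rad/s:
zero (1 + j200·0.0005) = 1 + j0.1 → |·| ≈ 1.005, ∠ ≈ 5.71°
pole (1 + j200·0.005) = 1 + j1 → |·| ≈ 1.4142, ∠ ≈ 45.00°
∠T = (5.71°) − (45.00°) = -39.29°

-39.3°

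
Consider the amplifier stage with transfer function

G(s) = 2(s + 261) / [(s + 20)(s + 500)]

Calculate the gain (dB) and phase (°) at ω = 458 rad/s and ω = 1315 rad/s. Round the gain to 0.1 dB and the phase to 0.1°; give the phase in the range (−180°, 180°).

ω = 458: -49.4 dB, -69.7°; ω = 1315: -56.8 dB, -79.5°

At s = jω = j458:
zero (s+261): 261 + j458 → |·| = √(261²+458²) = √277885 ≈ 527.15, ∠ = arctan(458/261) ≈ 60.32°
pole (s+20): 20 + j458 → |·| = √(20²+458²) = √210164 ≈ 458.44, ∠ = arctan(458/20) ≈ 87.50°
pole (s+500): 500 + j458 → |·| = √(500²+458²) = √459764 ≈ 678.06, ∠ = arctan(458/500) ≈ 42.49°
|G| = 2 · 527.15 / 3.1085e+05 ≈ 0.0033917
Gain = 20 log₁₀(0.0033917) ≈ -49.39 dB
∠G = 60.32° − 129.99° = -69.67°

At s = jω = j1315:
zero (s+261): 261 + j1315 → |·| = √(261²+1315²) = √1797346 ≈ 1340.7, ∠ = arctan(1315/261) ≈ 78.77°
pole (s+20): 20 + j1315 → |·| = √(20²+1315²) = √1729625 ≈ 1315.2, ∠ = arctan(1315/20) ≈ 89.13°
pole (s+500): 500 + j1315 → |·| = √(500²+1315²) = √1979225 ≈ 1406.8, ∠ = arctan(1315/500) ≈ 69.18°
|G| = 2 · 1340.7 / 1.8502e+06 ≈ 0.0014492
Gain = 20 log₁₀(0.0014492) ≈ -56.78 dB
∠G = 78.77° − 158.31° = -79.54°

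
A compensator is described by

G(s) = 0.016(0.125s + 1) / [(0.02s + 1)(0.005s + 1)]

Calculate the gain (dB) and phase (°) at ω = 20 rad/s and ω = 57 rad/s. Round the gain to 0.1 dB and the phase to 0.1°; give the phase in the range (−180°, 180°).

At ω = 20 rad/s:
zero (1 + j20·0.125) = 1 + j2.5 → |·| ≈ 2.6926, ∠ ≈ 68.20°
pole (1 + j20·0.02) = 1 + j0.4 → |·| ≈ 1.077, ∠ ≈ 21.80°
pole (1 + j20·0.005) = 1 + j0.1 → |·| ≈ 1.005, ∠ ≈ 5.71°
|G| = 0.016 · 2.6926 / (1.077 · 1.005) ≈ 0.039802
Gain = 20 log₁₀(0.039802) ≈ -28.00 dB
∠G = (68.20°) − (21.80° + 5.71°) = 40.69°

At ω = 57 rad/s:
zero (1 + j57·0.125) = 1 + j7.125 → |·| ≈ 7.1948, ∠ ≈ 82.01°
pole (1 + j57·0.02) = 1 + j1.14 → |·| ≈ 1.5164, ∠ ≈ 48.74°
pole (1 + j57·0.005) = 1 + j0.285 → |·| ≈ 1.0398, ∠ ≈ 15.91°
|G| = 0.016 · 7.1948 / (1.5164 · 1.0398) ≈ 0.073009
Gain = 20 log₁₀(0.073009) ≈ -22.73 dB
∠G = (82.01°) − (48.74° + 15.91°) = 17.36°

ω = 20: -28.0 dB, 40.7°; ω = 57: -22.7 dB, 17.4°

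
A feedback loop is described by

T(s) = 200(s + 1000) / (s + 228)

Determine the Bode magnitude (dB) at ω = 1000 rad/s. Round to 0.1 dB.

At s = jω = j1000:
zero (s+1000): 1000 + j1000 → |·| = √(1000²+1000²) = √2000000 ≈ 1414.2, ∠ = arctan(1000/1000) ≈ 45.00°
pole (s+228): 228 + j1000 → |·| = √(228²+1000²) = √1051984 ≈ 1025.7, ∠ = arctan(1000/228) ≈ 77.16°
|T| = 200 · 1414.2 / 1025.7 ≈ 275.75
Gain = 20 log₁₀(275.75) ≈ 48.81 dB

48.8 dB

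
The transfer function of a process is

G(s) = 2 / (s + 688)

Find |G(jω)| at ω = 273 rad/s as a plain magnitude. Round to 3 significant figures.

Substitute s = j273:
Numerator: 2 = 2 + j0
Denominator: (j273) + 688 = 688 + j273
|N| = √(2² + 0²) ≈ 2, ∠N ≈ 0.00°
|D| = √(688² + 273²) ≈ 740.18, ∠D ≈ 21.64°
|G| = 2 / 740.18 ≈ 0.002702

0.00270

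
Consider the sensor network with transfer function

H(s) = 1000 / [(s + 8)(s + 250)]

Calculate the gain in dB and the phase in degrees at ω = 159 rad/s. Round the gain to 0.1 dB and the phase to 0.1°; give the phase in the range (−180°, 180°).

-33.5 dB, -119.6°

At s = jω = j159:
pole (s+8): 8 + j159 → |·| = √(8²+159²) = √25345 ≈ 159.2, ∠ = arctan(159/8) ≈ 87.12°
pole (s+250): 250 + j159 → |·| = √(250²+159²) = √87781 ≈ 296.28, ∠ = arctan(159/250) ≈ 32.46°
|H| = 1000 / 47168 ≈ 0.021201
Gain = 20 log₁₀(0.021201) ≈ -33.47 dB
∠H = 0.00° − 119.58° = -119.58°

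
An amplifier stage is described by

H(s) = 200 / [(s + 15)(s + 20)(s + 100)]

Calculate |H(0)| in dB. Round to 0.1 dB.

-43.5 dB

H(0) = 200 / (15·20·100) ≈ 0.0066667
20 log₁₀(0.0066667) ≈ -43.52 dB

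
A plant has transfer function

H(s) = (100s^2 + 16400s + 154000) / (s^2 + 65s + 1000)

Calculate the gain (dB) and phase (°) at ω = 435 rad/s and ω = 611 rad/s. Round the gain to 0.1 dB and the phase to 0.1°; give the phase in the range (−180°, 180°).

Substitute s = j435:
Numerator: 100(j435)^2 + 16400(j435) + 154000 = -18768500 + j7134000
Denominator: (j435)^2 + 65(j435) + 1000 = -188225 + j28275
|N| = √(18768500² + 7134000²) ≈ 2.0079e+07, ∠N ≈ 159.19°
|D| = √(188225² + 28275²) ≈ 1.9034e+05, ∠D ≈ 171.46°
|H| = 2.0079e+07 / 1.9034e+05 ≈ 105.49
Gain = 20 log₁₀(105.49) ≈ 40.46 dB
∠H = 159.19° − 171.46° = -12.27°

Substitute s = j611:
Numerator: 100(j611)^2 + 16400(j611) + 154000 = -37178100 + j10020400
Denominator: (j611)^2 + 65(j611) + 1000 = -372321 + j39715
|N| = √(37178100² + 10020400²) ≈ 3.8505e+07, ∠N ≈ 164.92°
|D| = √(372321² + 39715²) ≈ 3.7443e+05, ∠D ≈ 173.91°
|H| = 3.8505e+07 / 3.7443e+05 ≈ 102.84
Gain = 20 log₁₀(102.84) ≈ 40.24 dB
∠H = 164.92° − 173.91° = -8.99°

ω = 435: 40.5 dB, -12.3°; ω = 611: 40.2 dB, -9.0°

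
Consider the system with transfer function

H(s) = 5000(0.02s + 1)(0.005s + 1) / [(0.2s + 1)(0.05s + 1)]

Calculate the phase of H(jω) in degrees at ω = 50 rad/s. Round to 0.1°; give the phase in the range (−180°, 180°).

At ω = 50 rad/s:
zero (1 + j50·0.02) = 1 + j1 → |·| ≈ 1.4142, ∠ ≈ 45.00°
zero (1 + j50·0.005) = 1 + j0.25 → |·| ≈ 1.0308, ∠ ≈ 14.04°
pole (1 + j50·0.2) = 1 + j10 → |·| ≈ 10.05, ∠ ≈ 84.29°
pole (1 + j50·0.05) = 1 + j2.5 → |·| ≈ 2.6926, ∠ ≈ 68.20°
∠H = (45.00° + 14.04°) − (84.29° + 68.20°) = -93.45°

-93.5°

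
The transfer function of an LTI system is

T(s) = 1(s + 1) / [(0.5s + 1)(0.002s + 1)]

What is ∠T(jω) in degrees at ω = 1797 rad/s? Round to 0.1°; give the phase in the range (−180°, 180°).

-74.4°

At ω = 1797 rad/s:
zero (1 + j1797·1) = 1 + j1797 → |·| ≈ 1797, ∠ ≈ 89.97°
pole (1 + j1797·0.5) = 1 + j898.5 → |·| ≈ 898.5, ∠ ≈ 89.94°
pole (1 + j1797·0.002) = 1 + j3.594 → |·| ≈ 3.7305, ∠ ≈ 74.45°
∠T = (89.97°) − (89.94° + 74.45°) = -74.42°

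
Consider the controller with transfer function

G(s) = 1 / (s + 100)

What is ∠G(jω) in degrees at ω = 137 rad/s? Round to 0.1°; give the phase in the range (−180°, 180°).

At s = jω = j137:
pole (s+100): 100 + j137 → |·| = √(100²+137²) = √28769 ≈ 169.61, ∠ = arctan(137/100) ≈ 53.87°
∠G = 0.00° − 53.87° = -53.87°

-53.9°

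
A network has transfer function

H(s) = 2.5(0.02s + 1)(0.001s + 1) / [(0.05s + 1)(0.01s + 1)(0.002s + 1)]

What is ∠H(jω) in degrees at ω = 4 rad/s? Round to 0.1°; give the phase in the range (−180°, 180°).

At ω = 4 rad/s:
zero (1 + j4·0.02) = 1 + j0.08 → |·| ≈ 1.0032, ∠ ≈ 4.57°
zero (1 + j4·0.001) = 1 + j0.004 → |·| ≈ 1, ∠ ≈ 0.23°
pole (1 + j4·0.05) = 1 + j0.2 → |·| ≈ 1.0198, ∠ ≈ 11.31°
pole (1 + j4·0.01) = 1 + j0.04 → |·| ≈ 1.0008, ∠ ≈ 2.29°
pole (1 + j4·0.002) = 1 + j0.008 → |·| ≈ 1, ∠ ≈ 0.46°
∠H = (4.57° + 0.23°) − (11.31° + 2.29° + 0.46°) = -9.26°

-9.3°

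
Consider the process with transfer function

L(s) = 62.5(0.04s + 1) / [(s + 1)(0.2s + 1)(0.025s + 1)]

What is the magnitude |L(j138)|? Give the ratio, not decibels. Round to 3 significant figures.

0.0256

At ω = 138 rad/s:
zero (1 + j138·0.04) = 1 + j5.52 → |·| ≈ 5.6098, ∠ ≈ 79.73°
pole (1 + j138·1) = 1 + j138 → |·| ≈ 138, ∠ ≈ 89.58°
pole (1 + j138·0.2) = 1 + j27.6 → |·| ≈ 27.618, ∠ ≈ 87.92°
pole (1 + j138·0.025) = 1 + j3.45 → |·| ≈ 3.592, ∠ ≈ 73.84°
|L| = 62.5 · 5.6098 / (138 · 27.618 · 3.592) ≈ 0.025611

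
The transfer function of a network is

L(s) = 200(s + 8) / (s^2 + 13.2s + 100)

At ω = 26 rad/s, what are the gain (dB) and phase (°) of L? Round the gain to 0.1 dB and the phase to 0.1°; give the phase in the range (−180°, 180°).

At s = jω = j26:
zero (s+8): 8 + j26 → |·| = √(8²+26²) = √740 ≈ 27.203, ∠ = arctan(26/8) ≈ 72.90°
quadratic: (j26)² + 13.2·j26 + 100 = -576 + j343.2 → |·| ≈ 670.49, ∠ ≈ 149.21°
|L| = 200 · 27.203 / 670.49 ≈ 8.1144
Gain = 20 log₁₀(8.1144) ≈ 18.19 dB
∠L = 72.90° − 149.21° = -76.31°

18.2 dB, -76.3°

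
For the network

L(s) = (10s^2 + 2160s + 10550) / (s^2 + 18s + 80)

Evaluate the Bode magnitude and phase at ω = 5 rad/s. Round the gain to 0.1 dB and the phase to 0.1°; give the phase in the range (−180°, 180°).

43.0 dB, -12.2°

Substitute s = j5:
Numerator: 10(j5)^2 + 2160(j5) + 10550 = 10300 + j10800
Denominator: (j5)^2 + 18(j5) + 80 = 55 + j90
|N| = √(10300² + 10800²) ≈ 14924, ∠N ≈ 46.36°
|D| = √(55² + 90²) ≈ 105.48, ∠D ≈ 58.57°
|L| = 14924 / 105.48 ≈ 141.49
Gain = 20 log₁₀(141.49) ≈ 43.01 dB
∠L = 46.36° − 58.57° = -12.21°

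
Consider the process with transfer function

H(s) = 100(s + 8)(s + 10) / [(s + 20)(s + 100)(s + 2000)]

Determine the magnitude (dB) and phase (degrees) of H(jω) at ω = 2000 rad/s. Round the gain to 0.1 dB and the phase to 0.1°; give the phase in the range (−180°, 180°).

-29.0 dB, -42.1°

At s = jω = j2000:
zero (s+8): 8 + j2000 → |·| = √(8²+2000²) = √4000064 ≈ 2000, ∠ = arctan(2000/8) ≈ 89.77°
zero (s+10): 10 + j2000 → |·| = √(10²+2000²) = √4000100 ≈ 2000, ∠ = arctan(2000/10) ≈ 89.71°
pole (s+20): 20 + j2000 → |·| = √(20²+2000²) = √4000400 ≈ 2000.1, ∠ = arctan(2000/20) ≈ 89.43°
pole (s+100): 100 + j2000 → |·| = √(100²+2000²) = √4010000 ≈ 2002.5, ∠ = arctan(2000/100) ≈ 87.14°
pole (s+2000): 2000 + j2000 → |·| = √(2000²+2000²) = √8000000 ≈ 2828.4, ∠ = arctan(2000/2000) ≈ 45.00°
|H| = 100 · 4e+06 / 1.1328e+10 ≈ 0.035311
Gain = 20 log₁₀(0.035311) ≈ -29.04 dB
∠H = 179.48° − 221.57° = -42.09°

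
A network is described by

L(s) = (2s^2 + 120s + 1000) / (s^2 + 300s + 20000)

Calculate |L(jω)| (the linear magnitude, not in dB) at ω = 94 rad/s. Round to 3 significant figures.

0.664

Substitute s = j94:
Numerator: 2(j94)^2 + 120(j94) + 1000 = -16672 + j11280
Denominator: (j94)^2 + 300(j94) + 20000 = 11164 + j28200
|N| = √(16672² + 11280²) ≈ 20129, ∠N ≈ 145.92°
|D| = √(11164² + 28200²) ≈ 30329, ∠D ≈ 68.40°
|L| = 20129 / 30329 ≈ 0.66369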